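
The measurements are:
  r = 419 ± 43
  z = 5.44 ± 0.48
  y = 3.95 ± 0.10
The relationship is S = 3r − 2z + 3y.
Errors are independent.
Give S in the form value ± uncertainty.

1260 ± 129

Absolute uncertainties add in quadrature for a linear combination:
  (3·δr)² = 16600;  (2·δz)² = 0.922;  (3·δy)² = 0.0900
δS = √(16600) = 129
S = 1260.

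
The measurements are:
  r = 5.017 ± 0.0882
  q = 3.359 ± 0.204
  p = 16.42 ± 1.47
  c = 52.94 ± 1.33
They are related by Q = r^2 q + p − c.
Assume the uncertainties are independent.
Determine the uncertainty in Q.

6.26

Let w = r^2·q = 84.55. δw/w = √((2·δr/r)² + (1·δq/q)²) = √(0.00124 + 0.00369) = 0.0702, so δw = 5.93.
Q = w + p − c: δQ = √(δw² + δp² + δc²) = √(35.2 + 2.16 + 1.77) = 6.26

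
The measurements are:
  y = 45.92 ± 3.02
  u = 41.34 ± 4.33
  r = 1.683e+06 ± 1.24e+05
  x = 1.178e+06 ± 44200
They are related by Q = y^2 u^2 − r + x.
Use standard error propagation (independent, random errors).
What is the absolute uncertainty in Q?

Let p = y^2·u^2 = 3.604e+06. δp/p = √((2·δy/y)² + (2·δu/u)²) = √(0.0173 + 0.0439) = 0.247, so δp = 8.91e+05.
Q = p − r + x: δQ = √(δp² + δr² + δx²) = √(7.95e+11 + 1.54e+10 + 1.95e+09) = 9.01e+05

9.01e+05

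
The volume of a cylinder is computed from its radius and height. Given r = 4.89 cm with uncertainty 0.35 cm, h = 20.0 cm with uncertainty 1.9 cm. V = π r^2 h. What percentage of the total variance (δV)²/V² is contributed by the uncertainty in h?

30.6%

(δV/V)² = (2·δr/r)² + (1·δh/h)²
  r term: (2×0.0716)² = 0.0205
  h term: (1×0.0950)² = 0.00903
Total = 0.0295. Share from h = 0.00903/0.0295 = 0.306.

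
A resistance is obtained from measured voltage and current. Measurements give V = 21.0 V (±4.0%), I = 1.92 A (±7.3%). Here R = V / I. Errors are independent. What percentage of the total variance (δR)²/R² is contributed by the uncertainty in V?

(δR/R)² = (1·δV/V)² + (-1·δI/I)²
  V term: (1×0.0400)² = 0.00160
  I term: (-1×0.0730)² = 0.00533
Total = 0.00693. Share from V = 0.00160/0.00693 = 0.231.

23.1%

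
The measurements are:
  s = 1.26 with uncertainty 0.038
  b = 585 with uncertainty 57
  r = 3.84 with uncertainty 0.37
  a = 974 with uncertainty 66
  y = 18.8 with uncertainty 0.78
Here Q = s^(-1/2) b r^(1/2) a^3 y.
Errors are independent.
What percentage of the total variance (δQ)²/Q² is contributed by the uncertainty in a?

75.0%

(δQ/Q)² = (−½·δs/s)² + (1·δb/b)² + (½·δr/r)² + (3·δa/a)² + (1·δy/y)²
  s term: (-0.5×0.0302)² = 0.000227
  b term: (1×0.0974)² = 0.00949
  r term: (0.5×0.0964)² = 0.00232
  a term: (3×0.0678)² = 0.0413
  y term: (1×0.0415)² = 0.00172
Total = 0.0551. Share from a = 0.0413/0.0551 = 0.750.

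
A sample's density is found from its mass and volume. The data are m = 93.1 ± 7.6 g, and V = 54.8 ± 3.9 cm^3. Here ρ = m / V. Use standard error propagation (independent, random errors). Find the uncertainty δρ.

Each factor contributes (exponent × relative error)² to (δρ/ρ)²:
  (1·δm/m)² = (1×0.0816)² = 0.00666;  (-1·δV/V)² = (-1×0.0712)² = 0.00506
δρ/ρ = √(0.0117) = 0.108
ρ = 1.70 g/cm^3, so δρ = 0.108 × 1.70 = 0.184 g/cm^3.

0.184 g/cm^3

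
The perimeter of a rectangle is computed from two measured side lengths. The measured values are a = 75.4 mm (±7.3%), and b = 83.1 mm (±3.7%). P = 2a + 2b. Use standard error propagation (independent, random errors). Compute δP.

Each term contributes (cᵢ δxᵢ)² to (δP)²:
  (2·δa)² = 121;  (2·δb)² = 37.8
δP = √(159) = 12.6 mm

12.6 mm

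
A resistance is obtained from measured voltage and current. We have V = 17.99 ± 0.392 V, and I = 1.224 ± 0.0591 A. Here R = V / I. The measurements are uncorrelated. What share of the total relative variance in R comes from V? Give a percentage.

(δR/R)² = (1·δV/V)² + (-1·δI/I)²
  V term: (1×0.0218)² = 0.000475
  I term: (-1×0.0483)² = 0.00233
Total = 0.00281. Share from V = 0.000475/0.00281 = 0.169.

16.9%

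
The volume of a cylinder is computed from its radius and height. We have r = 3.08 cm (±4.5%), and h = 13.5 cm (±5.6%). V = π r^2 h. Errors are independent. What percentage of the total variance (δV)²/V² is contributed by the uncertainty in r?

(δV/V)² = (2·δr/r)² + (1·δh/h)²
  r term: (2×0.0450)² = 0.00810
  h term: (1×0.0560)² = 0.00314
Total = 0.0112. Share from r = 0.00810/0.0112 = 0.721.

72.1%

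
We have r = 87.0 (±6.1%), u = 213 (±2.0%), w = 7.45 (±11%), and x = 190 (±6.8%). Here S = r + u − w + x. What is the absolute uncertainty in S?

Each term contributes (cᵢ δxᵢ)² to (δS)²:
  (δr)² = 28.2;  (δu)² = 18.1;  (δw)² = 0.672;  (δx)² = 167
δS = √(214) = 14.6

14.6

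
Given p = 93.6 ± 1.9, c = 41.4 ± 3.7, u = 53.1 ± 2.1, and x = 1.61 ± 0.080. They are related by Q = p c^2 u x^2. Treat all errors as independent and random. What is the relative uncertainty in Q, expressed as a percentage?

20.9%

Relative error in a monomial: (δQ/Q)² = Σ (nᵢ · δxᵢ/xᵢ)².
  (1·δp/p)² = (1×0.0203)² = 0.000412;  (2·δc/c)² = (2×0.0894)² = 0.0319;  (1·δu/u)² = (1×0.0395)² = 0.00156;  (2·δx/x)² = (2×0.0497)² = 0.00988
δQ/Q = √(0.0438) = 0.209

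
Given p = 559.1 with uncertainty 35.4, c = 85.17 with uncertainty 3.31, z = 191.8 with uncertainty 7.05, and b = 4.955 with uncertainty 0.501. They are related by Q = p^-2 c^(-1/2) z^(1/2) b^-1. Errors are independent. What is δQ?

1.59e-07

Q is a product of powers, so relative uncertainties combine in quadrature:
  (-2·δp/p)² = (-2×0.0633)² = 0.0160;  (−½·δc/c)² = (-0.5×0.0389)² = 0.000378;  (½·δz/z)² = (0.5×0.0368)² = 0.000338;  (-1·δb/b)² = (-1×0.101)² = 0.0102
δQ/Q = √(0.0270) = 0.164
Q = 9.689e-07, so δQ = 0.164 × 9.689e-07 = 1.59e-07.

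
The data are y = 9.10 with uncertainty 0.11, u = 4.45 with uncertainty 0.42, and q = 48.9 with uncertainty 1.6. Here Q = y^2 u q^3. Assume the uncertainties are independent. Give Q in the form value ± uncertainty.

Q is a product of powers, so relative uncertainties combine in quadrature:
  (2·δy/y)² = (2×0.0121)² = 0.000584;  (1·δu/u)² = (1×0.0944)² = 0.00891;  (3·δq/q)² = (3×0.0327)² = 0.00964
δQ/Q = √(0.0191) = 0.138
Q = 4.31e+07, so δQ = 0.138 × 4.31e+07 = 5.96e+06.

(4.31 ± 0.596) × 10^7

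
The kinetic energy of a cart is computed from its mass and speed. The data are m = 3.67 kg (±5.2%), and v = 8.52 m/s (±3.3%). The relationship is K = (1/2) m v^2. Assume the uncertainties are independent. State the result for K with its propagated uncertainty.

133 ± 11.2 J

Products/powers → add relative errors in quadrature, weighted by exponent:
  (1·δm/m)² = (1×0.0520)² = 0.00270;  (2·δv/v)² = (2×0.0330)² = 0.00436
δK/K = √(0.00706) = 0.0840
K = 133 J, so δK = 0.0840 × 133 = 11.2 J.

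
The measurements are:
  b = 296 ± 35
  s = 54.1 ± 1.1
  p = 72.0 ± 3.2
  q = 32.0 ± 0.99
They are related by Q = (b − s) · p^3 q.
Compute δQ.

Let u = b − s = 242. δu = √(δb² + δs²) = √(1220 + 1.21) = 35.0, so δu/u = 0.145.
Q is then a monomial in u, p, q:
δQ/Q = √((δu/u)² + (3·δp/p)² + (1·δq/q)²) = √(0.0210 + 0.0178 + 0.000957) = 0.199
Q = 2.89e+09, so δQ = 0.199 × 2.89e+09 = 5.76e+08.

5.76e+08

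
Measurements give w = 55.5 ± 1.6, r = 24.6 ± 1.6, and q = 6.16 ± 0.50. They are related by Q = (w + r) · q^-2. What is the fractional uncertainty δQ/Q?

Let u = w + r = 80.1. δu = √(δw² + δr²) = √(2.56 + 2.56) = 2.26, so δu/u = 0.0282.
Q is then a monomial in u, q:
δQ/Q = √((δu/u)² + (-2·δq/q)²) = √(0.000798 + 0.0264) = 0.165

0.165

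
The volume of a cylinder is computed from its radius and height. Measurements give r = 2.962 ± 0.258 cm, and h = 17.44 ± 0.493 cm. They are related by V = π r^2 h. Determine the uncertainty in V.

84.8 cm^3

Each factor contributes (exponent × relative error)² to (δV/V)²:
  (2·δr/r)² = (2×0.0871)² = 0.0303;  (1·δh/h)² = (1×0.0283)² = 0.000799
δV/V = √(0.0311) = 0.176
V = 480.7 cm^3, so δV = 0.176 × 480.7 = 84.8 cm^3.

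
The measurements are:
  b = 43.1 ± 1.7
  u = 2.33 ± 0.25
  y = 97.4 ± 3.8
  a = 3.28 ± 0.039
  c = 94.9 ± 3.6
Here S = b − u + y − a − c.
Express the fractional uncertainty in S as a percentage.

Each term contributes (cᵢ δxᵢ)² to (δS)²:
  (δb)² = 2.89;  (δu)² = 0.0625;  (δy)² = 14.4;  (δa)² = 0.00152;  (δc)² = 13.0
δS = √(30.4) = 5.51
S = 40.0, so δS/S = 5.51/40.0 = 0.138.

13.8%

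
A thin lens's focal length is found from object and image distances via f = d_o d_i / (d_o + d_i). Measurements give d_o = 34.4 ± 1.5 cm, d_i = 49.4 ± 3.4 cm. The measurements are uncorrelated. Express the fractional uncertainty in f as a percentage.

3.82%

∂f/∂d_o = (d_i/(d_o+d_i))² = 0.348;  ∂f/∂d_i = (d_o/(d_o+d_i))² = 0.169
δf = √((∂f/∂d_o · δd_o)² + (∂f/∂d_i · δd_i)²) = √(0.272 + 0.328) = 0.775 cm
f = 20.3 cm, so δf/f = 0.775/20.3 = 0.0382.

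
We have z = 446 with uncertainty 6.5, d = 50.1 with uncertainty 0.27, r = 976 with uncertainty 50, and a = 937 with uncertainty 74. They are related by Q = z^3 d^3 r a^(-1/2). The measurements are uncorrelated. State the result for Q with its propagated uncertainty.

(3.56 ± 0.284) × 10^14

Each factor contributes (exponent × relative error)² to (δQ/Q)²:
  (3·δz/z)² = (3×0.0146)² = 0.00191;  (3·δd/d)² = (3×0.00539)² = 0.000261;  (1·δr/r)² = (1×0.0512)² = 0.00262;  (−½·δa/a)² = (-0.5×0.0790)² = 0.00156
δQ/Q = √(0.00636) = 0.0797
Q = 3.56e+14, so δQ = 0.0797 × 3.56e+14 = 2.84e+13.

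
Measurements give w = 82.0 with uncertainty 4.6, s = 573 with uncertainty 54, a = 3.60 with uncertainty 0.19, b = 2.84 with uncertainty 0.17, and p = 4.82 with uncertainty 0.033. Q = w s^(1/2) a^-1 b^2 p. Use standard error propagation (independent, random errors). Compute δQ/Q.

0.150

Since Q is a product/quotient, work with relative uncertainties:
  (1·δw/w)² = (1×0.0561)² = 0.00315;  (½·δs/s)² = (0.5×0.0942)² = 0.00222;  (-1·δa/a)² = (-1×0.0528)² = 0.00279;  (2·δb/b)² = (2×0.0599)² = 0.0143;  (1·δp/p)² = (1×0.00685)² = 4.69e-05
δQ/Q = √(0.0225) = 0.150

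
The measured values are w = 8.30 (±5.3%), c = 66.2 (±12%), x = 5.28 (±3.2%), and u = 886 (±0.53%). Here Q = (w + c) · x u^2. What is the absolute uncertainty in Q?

3.46e+07

Let h = w + c = 74.5. δh = √(δw² + δc²) = √(0.194 + 63.1) = 7.96, so δh/h = 0.107.
Q is then a monomial in h, x, u:
δQ/Q = √((δh/h)² + (1·δx/x)² + (2·δu/u)²) = √(0.0114 + 0.00102 + 0.000112) = 0.112
Q = 3.09e+08, so δQ = 0.112 × 3.09e+08 = 3.46e+07.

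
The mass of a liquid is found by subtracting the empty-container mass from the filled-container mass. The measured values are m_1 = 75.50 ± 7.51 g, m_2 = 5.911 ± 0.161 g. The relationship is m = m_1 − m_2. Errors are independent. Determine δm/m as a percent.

10.8%

Each term contributes (cᵢ δxᵢ)² to (δm)²:
  (δm_1)² = 56.4;  (δm_2)² = 0.0259
δm = √(56.4) = 7.51 g
m = 69.59 g, so δm/m = 7.51/69.59 = 0.108.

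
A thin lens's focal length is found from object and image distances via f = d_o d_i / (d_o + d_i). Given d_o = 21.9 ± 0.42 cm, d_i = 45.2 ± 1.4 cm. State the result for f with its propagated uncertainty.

∂f/∂d_o = (d_i/(d_o+d_i))² = 0.454;  ∂f/∂d_i = (d_o/(d_o+d_i))² = 0.107
δf = √((∂f/∂d_o · δd_o)² + (∂f/∂d_i · δd_i)²) = √(0.0363 + 0.0222) = 0.242 cm
f = 14.8 cm.

14.8 ± 0.242 cm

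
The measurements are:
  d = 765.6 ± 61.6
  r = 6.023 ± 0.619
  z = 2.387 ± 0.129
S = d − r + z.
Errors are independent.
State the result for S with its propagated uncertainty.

Absolute uncertainties add in quadrature for a linear combination:
  (δd)² = 3790;  (δr)² = 0.383;  (δz)² = 0.0166
δS = √(3790) = 61.6
S = 762.0.

762.0 ± 61.6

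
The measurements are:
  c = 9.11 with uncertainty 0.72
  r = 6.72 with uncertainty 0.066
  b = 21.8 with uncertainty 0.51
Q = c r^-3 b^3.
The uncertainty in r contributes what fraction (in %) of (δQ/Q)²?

(δQ/Q)² = (1·δc/c)² + (-3·δr/r)² + (3·δb/b)²
  c term: (1×0.0790)² = 0.00625
  r term: (-3×0.00982)² = 0.000868
  b term: (3×0.0234)² = 0.00493
Total = 0.0120. Share from r = 0.000868/0.0120 = 0.0721.

7.21%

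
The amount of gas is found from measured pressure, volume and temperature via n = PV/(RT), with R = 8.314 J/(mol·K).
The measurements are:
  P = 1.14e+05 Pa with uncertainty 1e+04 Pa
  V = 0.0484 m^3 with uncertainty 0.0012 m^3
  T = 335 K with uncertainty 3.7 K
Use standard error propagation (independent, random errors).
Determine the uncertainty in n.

0.182 mol

Products/powers → add relative errors in quadrature, weighted by exponent:
  (1·δP/P)² = (1×0.0877)² = 0.00769;  (1·δV/V)² = (1×0.0248)² = 0.000615;  (-1·δT/T)² = (-1×0.0110)² = 0.000122
δn/n = √(0.00843) = 0.0918
n = 1.98 mol, so δn = 0.0918 × 1.98 = 0.182 mol.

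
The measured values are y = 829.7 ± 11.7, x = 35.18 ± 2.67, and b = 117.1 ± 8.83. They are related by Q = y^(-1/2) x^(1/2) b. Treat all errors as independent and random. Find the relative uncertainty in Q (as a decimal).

Relative error in a monomial: (δQ/Q)² = Σ (nᵢ · δxᵢ/xᵢ)².
  (−½·δy/y)² = (-0.5×0.0141)² = 4.97e-05;  (½·δx/x)² = (0.5×0.0759)² = 0.00144;  (1·δb/b)² = (1×0.0754)² = 0.00569
δQ/Q = √(0.00718) = 0.0847

0.0847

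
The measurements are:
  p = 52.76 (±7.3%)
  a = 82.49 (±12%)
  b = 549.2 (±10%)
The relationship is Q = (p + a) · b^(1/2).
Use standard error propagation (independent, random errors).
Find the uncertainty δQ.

295

Let u = p + a = 135.2. δu = √(δp² + δa²) = √(14.8 + 98.0) = 10.6, so δu/u = 0.0785.
Q is then a monomial in u, b:
δQ/Q = √((δu/u)² + (½·δb/b)²) = √(0.00617 + 0.00250) = 0.0931
Q = 3170, so δQ = 0.0931 × 3170 = 295.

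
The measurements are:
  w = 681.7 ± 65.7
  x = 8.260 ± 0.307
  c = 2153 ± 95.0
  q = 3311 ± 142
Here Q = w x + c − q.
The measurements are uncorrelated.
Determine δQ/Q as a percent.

Let p = w·x = 5631. δp/p = √((1·δw/w)² + (1·δx/x)²) = √(0.00929 + 0.00138) = 0.103, so δp = 582.
Q = p + c − q: δQ = √(δp² + δc² + δq²) = √(3.38e+05 + 9020 + 20200) = 606
Q = 4473, so δQ/Q = 606/4473 = 0.136.

13.6%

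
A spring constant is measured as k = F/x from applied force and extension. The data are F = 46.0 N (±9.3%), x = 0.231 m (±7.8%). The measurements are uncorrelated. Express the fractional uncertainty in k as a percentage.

Since k is a product/quotient, work with relative uncertainties:
  (1·δF/F)² = (1×0.0930)² = 0.00865;  (-1·δx/x)² = (-1×0.0780)² = 0.00608
δk/k = √(0.0147) = 0.121

12.1%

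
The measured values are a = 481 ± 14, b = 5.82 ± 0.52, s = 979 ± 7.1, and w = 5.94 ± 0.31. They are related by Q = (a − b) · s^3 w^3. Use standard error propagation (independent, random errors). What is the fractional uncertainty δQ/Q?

0.161

Let u = a − b = 475. δu = √(δa² + δb²) = √(196 + 0.270) = 14.0, so δu/u = 0.0295.
Q is then a monomial in u, s, w:
δQ/Q = √((δu/u)² + (3·δs/s)² + (3·δw/w)²) = √(0.000869 + 0.000473 + 0.0245) = 0.161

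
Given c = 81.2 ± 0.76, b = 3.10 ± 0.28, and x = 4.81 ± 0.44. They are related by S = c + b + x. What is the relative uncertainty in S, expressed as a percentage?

1.03%

Each term contributes (cᵢ δxᵢ)² to (δS)²:
  (δc)² = 0.578;  (δb)² = 0.0784;  (δx)² = 0.194
δS = √(0.850) = 0.922
S = 89.1, so δS/S = 0.922/89.1 = 0.0103.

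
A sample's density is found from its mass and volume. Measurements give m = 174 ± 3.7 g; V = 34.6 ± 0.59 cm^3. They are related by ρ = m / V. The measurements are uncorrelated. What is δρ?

0.137 g/cm^3

Each factor contributes (exponent × relative error)² to (δρ/ρ)²:
  (1·δm/m)² = (1×0.0213)² = 0.000452;  (-1·δV/V)² = (-1×0.0171)² = 0.000291
δρ/ρ = √(0.000743) = 0.0273
ρ = 5.03 g/cm^3, so δρ = 0.0273 × 5.03 = 0.137 g/cm^3.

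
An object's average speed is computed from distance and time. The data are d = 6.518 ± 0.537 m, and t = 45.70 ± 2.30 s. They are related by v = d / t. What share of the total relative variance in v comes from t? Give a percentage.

27.2%

(δv/v)² = (1·δd/d)² + (-1·δt/t)²
  d term: (1×0.0824)² = 0.00679
  t term: (-1×0.0503)² = 0.00253
Total = 0.00932. Share from t = 0.00253/0.00932 = 0.272.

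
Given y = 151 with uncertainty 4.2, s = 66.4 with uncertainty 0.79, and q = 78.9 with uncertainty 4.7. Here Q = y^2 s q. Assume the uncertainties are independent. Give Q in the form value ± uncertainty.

(1.19 ± 0.0984) × 10^8

Q is a product of powers, so relative uncertainties combine in quadrature:
  (2·δy/y)² = (2×0.0278)² = 0.00309;  (1·δs/s)² = (1×0.0119)² = 0.000142;  (1·δq/q)² = (1×0.0596)² = 0.00355
δQ/Q = √(0.00678) = 0.0824
Q = 1.19e+08, so δQ = 0.0824 × 1.19e+08 = 9.84e+06.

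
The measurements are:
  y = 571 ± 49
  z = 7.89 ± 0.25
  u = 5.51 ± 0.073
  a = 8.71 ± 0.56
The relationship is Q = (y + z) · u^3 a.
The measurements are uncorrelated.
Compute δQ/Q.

Let w = y + z = 579. δw = √(δy² + δz²) = √(2400 + 0.0625) = 49.0, so δw/w = 0.0846.
Q is then a monomial in w, u, a:
δQ/Q = √((δw/w)² + (3·δu/u)² + (1·δa/a)²) = √(0.00716 + 0.00158 + 0.00413) = 0.113

0.113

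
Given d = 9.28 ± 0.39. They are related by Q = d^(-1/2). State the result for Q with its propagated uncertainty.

0.328 ± 0.00690

Relative error in a monomial: (δQ/Q)² = Σ (nᵢ · δxᵢ/xᵢ)².
  (−½·δd/d)² = (-0.5×0.0420)² = 0.000442
δQ/Q = √(0.000442) = 0.0210
Q = 0.328, so δQ = 0.0210 × 0.328 = 0.00690.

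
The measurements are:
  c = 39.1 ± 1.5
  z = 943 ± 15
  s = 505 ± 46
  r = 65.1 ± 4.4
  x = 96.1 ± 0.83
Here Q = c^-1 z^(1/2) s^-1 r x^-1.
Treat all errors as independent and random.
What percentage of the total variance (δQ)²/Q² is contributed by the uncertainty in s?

57.3%

(δQ/Q)² = (-1·δc/c)² + (½·δz/z)² + (-1·δs/s)² + (1·δr/r)² + (-1·δx/x)²
  c term: (-1×0.0384)² = 0.00147
  z term: (0.5×0.0159)² = 6.33e-05
  s term: (-1×0.0911)² = 0.00830
  r term: (1×0.0676)² = 0.00457
  x term: (-1×0.00864)² = 7.46e-05
Total = 0.0145. Share from s = 0.00830/0.0145 = 0.573.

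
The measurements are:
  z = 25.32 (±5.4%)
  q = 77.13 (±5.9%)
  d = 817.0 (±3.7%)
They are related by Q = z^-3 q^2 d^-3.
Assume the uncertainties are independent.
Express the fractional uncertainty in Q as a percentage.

Each factor contributes (exponent × relative error)² to (δQ/Q)²:
  (-3·δz/z)² = (-3×0.0540)² = 0.0262;  (2·δq/q)² = (2×0.0590)² = 0.0139;  (-3·δd/d)² = (-3×0.0370)² = 0.0123
δQ/Q = √(0.0525) = 0.229

22.9%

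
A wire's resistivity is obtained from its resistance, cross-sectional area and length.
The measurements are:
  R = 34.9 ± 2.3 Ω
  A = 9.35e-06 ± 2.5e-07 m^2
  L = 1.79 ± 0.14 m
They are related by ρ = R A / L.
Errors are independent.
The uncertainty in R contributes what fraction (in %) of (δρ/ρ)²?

(δρ/ρ)² = (1·δR/R)² + (1·δA/A)² + (-1·δL/L)²
  R term: (1×0.0659)² = 0.00434
  A term: (1×0.0267)² = 0.000715
  L term: (-1×0.0782)² = 0.00612
Total = 0.0112. Share from R = 0.00434/0.0112 = 0.389.

38.9%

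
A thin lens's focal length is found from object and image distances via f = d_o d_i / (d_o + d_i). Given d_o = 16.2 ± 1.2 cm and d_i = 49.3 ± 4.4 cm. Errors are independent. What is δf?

0.731 cm

∂f/∂d_o = (d_i/(d_o+d_i))² = 0.567;  ∂f/∂d_i = (d_o/(d_o+d_i))² = 0.0612
δf = √((∂f/∂d_o · δd_o)² + (∂f/∂d_i · δd_i)²) = √(0.462 + 0.0724) = 0.731 cm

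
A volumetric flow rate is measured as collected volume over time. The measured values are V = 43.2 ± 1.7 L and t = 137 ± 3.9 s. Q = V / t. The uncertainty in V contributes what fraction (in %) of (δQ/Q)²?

(δQ/Q)² = (1·δV/V)² + (-1·δt/t)²
  V term: (1×0.0394)² = 0.00155
  t term: (-1×0.0285)² = 0.000810
Total = 0.00236. Share from V = 0.00155/0.00236 = 0.656.

65.6%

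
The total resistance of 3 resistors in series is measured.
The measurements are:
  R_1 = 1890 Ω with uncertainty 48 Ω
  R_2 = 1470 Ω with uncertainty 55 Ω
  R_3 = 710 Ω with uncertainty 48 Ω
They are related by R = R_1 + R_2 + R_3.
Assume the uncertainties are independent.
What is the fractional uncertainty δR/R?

Each term contributes (cᵢ δxᵢ)² to (δR)²:
  (δR_1)² = 2300;  (δR_2)² = 3020;  (δR_3)² = 2300
δR = √(7630) = 87.4 Ω
R = 4070 Ω, so δR/R = 87.4/4070 = 0.0215.

0.0215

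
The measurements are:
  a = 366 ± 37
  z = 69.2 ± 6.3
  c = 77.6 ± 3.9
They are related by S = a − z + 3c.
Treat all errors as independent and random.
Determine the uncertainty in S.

Sums and differences: (δS)² = Σ (cᵢ δxᵢ)².
  (δa)² = 1370;  (δz)² = 39.7;  (3·δc)² = 137
δS = √(1550) = 39.3

39.3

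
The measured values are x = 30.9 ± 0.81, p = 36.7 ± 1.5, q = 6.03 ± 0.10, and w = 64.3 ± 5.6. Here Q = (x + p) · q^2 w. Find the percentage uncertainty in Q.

Let u = x + p = 67.6. δu = √(δx² + δp²) = √(0.656 + 2.25) = 1.70, so δu/u = 0.0252.
Q is then a monomial in u, q, w:
δQ/Q = √((δu/u)² + (2·δq/q)² + (1·δw/w)²) = √(0.000636 + 0.00110 + 0.00758) = 0.0965

9.65%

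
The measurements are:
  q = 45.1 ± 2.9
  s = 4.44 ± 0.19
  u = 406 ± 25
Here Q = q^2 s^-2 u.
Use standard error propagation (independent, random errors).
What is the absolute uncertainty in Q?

Q is a product of powers, so relative uncertainties combine in quadrature:
  (2·δq/q)² = (2×0.0643)² = 0.0165;  (-2·δs/s)² = (-2×0.0428)² = 0.00732;  (1·δu/u)² = (1×0.0616)² = 0.00379
δQ/Q = √(0.0277) = 0.166
Q = 41900, so δQ = 0.166 × 41900 = 6970.

6970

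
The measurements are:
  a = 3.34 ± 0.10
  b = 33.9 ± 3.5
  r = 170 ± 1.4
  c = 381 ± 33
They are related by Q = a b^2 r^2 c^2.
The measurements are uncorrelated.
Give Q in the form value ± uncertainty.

Relative error in a monomial: (δQ/Q)² = Σ (nᵢ · δxᵢ/xᵢ)².
  (1·δa/a)² = (1×0.0299)² = 0.000896;  (2·δb/b)² = (2×0.103)² = 0.0426;  (2·δr/r)² = (2×0.00824)² = 0.000271;  (2·δc/c)² = (2×0.0866)² = 0.0300
δQ/Q = √(0.0738) = 0.272
Q = 1.61e+13, so δQ = 0.272 × 1.61e+13 = 4.37e+12.

(1.61 ± 0.437) × 10^13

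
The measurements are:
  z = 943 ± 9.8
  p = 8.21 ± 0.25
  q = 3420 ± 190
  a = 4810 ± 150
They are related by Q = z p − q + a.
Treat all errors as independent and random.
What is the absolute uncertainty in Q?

347

Let w = z·p = 7740. δw/w = √((1·δz/z)² + (1·δp/p)²) = √(0.000108 + 0.000927) = 0.0322, so δw = 249.
Q = w − q + a: δQ = √(δw² + δq² + δa²) = √(62100 + 36100 + 22500) = 347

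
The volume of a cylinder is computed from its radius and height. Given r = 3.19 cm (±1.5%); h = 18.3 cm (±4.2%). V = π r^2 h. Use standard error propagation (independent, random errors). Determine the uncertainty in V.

Products/powers → add relative errors in quadrature, weighted by exponent:
  (2·δr/r)² = (2×0.0150)² = 0.000900;  (1·δh/h)² = (1×0.0420)² = 0.00176
δV/V = √(0.00266) = 0.0516
V = 585 cm^3, so δV = 0.0516 × 585 = 30.2 cm^3.

30.2 cm^3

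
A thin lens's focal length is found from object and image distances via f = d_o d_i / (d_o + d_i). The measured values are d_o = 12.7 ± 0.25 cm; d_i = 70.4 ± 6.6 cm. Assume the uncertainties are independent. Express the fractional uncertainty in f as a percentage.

2.20%

∂f/∂d_o = (d_i/(d_o+d_i))² = 0.718;  ∂f/∂d_i = (d_o/(d_o+d_i))² = 0.0234
δf = √((∂f/∂d_o · δd_o)² + (∂f/∂d_i · δd_i)²) = √(0.0322 + 0.0238) = 0.237 cm
f = 10.8 cm, so δf/f = 0.237/10.8 = 0.0220.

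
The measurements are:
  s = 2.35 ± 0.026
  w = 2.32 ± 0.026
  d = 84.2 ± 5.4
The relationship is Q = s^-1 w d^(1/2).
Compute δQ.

0.324

Relative error in a monomial: (δQ/Q)² = Σ (nᵢ · δxᵢ/xᵢ)².
  (-1·δs/s)² = (-1×0.0111)² = 0.000122;  (1·δw/w)² = (1×0.0112)² = 0.000126;  (½·δd/d)² = (0.5×0.0641)² = 0.00103
δQ/Q = √(0.00128) = 0.0357
Q = 9.06, so δQ = 0.0357 × 9.06 = 0.324.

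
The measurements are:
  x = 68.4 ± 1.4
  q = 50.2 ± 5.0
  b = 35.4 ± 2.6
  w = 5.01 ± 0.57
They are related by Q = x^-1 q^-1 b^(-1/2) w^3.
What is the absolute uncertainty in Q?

0.00220

Products/powers → add relative errors in quadrature, weighted by exponent:
  (-1·δx/x)² = (-1×0.0205)² = 0.000419;  (-1·δq/q)² = (-1×0.0996)² = 0.00992;  (−½·δb/b)² = (-0.5×0.0734)² = 0.00135;  (3·δw/w)² = (3×0.114)² = 0.116
δQ/Q = √(0.128) = 0.358
Q = 0.00616, so δQ = 0.358 × 0.00616 = 0.00220.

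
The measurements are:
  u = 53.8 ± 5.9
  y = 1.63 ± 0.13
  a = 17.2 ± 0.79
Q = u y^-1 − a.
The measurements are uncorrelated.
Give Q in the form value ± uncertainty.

Let p = u·y^-1 = 33.0. δp/p = √((1·δu/u)² + (-1·δy/y)²) = √(0.0120 + 0.00636) = 0.136, so δp = 4.48.
Q = p − a: δQ = √(δp² + δa²) = √(20.0 + 0.624) = 4.54
Q = 15.8.

15.8 ± 4.54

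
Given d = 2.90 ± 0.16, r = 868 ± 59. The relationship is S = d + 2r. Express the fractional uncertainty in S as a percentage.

6.79%

Absolute uncertainties add in quadrature for a linear combination:
  (δd)² = 0.0256;  (2·δr)² = 13900
δS = √(13900) = 118
S = 1740, so δS/S = 118/1740 = 0.0679.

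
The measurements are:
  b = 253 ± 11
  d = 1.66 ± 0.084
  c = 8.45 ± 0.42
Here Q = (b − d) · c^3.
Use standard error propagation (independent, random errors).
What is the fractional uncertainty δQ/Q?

0.155

Let u = b − d = 251. δu = √(δb² + δd²) = √(121 + 0.00706) = 11.0, so δu/u = 0.0438.
Q is then a monomial in u, c:
δQ/Q = √((δu/u)² + (3·δc/c)²) = √(0.00192 + 0.0222) = 0.155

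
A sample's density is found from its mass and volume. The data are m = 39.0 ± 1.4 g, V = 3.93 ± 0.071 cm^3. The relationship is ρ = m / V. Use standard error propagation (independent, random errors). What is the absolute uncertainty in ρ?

Each factor contributes (exponent × relative error)² to (δρ/ρ)²:
  (1·δm/m)² = (1×0.0359)² = 0.00129;  (-1·δV/V)² = (-1×0.0181)² = 0.000326
δρ/ρ = √(0.00162) = 0.0402
ρ = 9.92 g/cm^3, so δρ = 0.0402 × 9.92 = 0.399 g/cm^3.

0.399 g/cm^3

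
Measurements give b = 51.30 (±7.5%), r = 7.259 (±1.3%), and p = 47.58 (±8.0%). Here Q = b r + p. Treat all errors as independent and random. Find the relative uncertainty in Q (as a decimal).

0.0681

Let w = b·r = 372.4. δw/w = √((1·δb/b)² + (1·δr/r)²) = √(0.00562 + 0.000169) = 0.0761, so δw = 28.3.
Q = w + p: δQ = √(δw² + δp²) = √(803 + 14.5) = 28.6
Q = 420.0, so δQ/Q = 28.6/420.0 = 0.0681.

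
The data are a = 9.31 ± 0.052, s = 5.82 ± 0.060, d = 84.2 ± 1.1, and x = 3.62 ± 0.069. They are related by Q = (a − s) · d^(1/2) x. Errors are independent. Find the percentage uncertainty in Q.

3.04%

Let u = a − s = 3.49. δu = √(δa² + δs²) = √(0.00270 + 0.00360) = 0.0794, so δu/u = 0.0228.
Q is then a monomial in u, d, x:
δQ/Q = √((δu/u)² + (½·δd/d)² + (1·δx/x)²) = √(0.000518 + 4.27e-05 + 0.000363) = 0.0304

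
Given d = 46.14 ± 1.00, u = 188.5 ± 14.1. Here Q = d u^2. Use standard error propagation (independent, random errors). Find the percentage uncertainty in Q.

For a monomial Q ∝ d, u^2, fractional errors add in quadrature:
  (1·δd/d)² = (1×0.0217)² = 0.000470;  (2·δu/u)² = (2×0.0748)² = 0.0224
δQ/Q = √(0.0229) = 0.151

15.1%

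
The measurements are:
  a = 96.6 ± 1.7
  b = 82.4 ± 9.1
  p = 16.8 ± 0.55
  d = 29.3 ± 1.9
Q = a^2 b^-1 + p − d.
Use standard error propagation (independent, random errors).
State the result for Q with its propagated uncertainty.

101 ± 13.3

Let w = a^2·b^-1 = 113. δw/w = √((2·δa/a)² + (-1·δb/b)²) = √(0.00124 + 0.0122) = 0.116, so δw = 13.1.
Q = w + p − d: δQ = √(δw² + δp² + δd²) = √(172 + 0.303 + 3.61) = 13.3
Q = 101.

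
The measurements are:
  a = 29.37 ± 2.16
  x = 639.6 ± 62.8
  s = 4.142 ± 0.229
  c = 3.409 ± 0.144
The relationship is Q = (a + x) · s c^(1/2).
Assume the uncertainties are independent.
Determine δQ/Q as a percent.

11.1%

Let u = a + x = 669.0. δu = √(δa² + δx²) = √(4.67 + 3940) = 62.8, so δu/u = 0.0939.
Q is then a monomial in u, s, c:
δQ/Q = √((δu/u)² + (1·δs/s)² + (½·δc/c)²) = √(0.00882 + 0.00306 + 0.000446) = 0.111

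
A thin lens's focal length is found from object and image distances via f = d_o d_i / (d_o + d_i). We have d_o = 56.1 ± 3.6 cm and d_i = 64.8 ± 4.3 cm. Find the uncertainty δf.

∂f/∂d_o = (d_i/(d_o+d_i))² = 0.287;  ∂f/∂d_i = (d_o/(d_o+d_i))² = 0.215
δf = √((∂f/∂d_o · δd_o)² + (∂f/∂d_i · δd_i)²) = √(1.07 + 0.857) = 1.39 cm

1.39 cm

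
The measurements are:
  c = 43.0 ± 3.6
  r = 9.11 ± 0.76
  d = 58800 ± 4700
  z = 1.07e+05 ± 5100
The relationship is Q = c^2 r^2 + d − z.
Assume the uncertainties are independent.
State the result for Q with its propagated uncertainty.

(1.05 ± 0.369) × 10^5

Let p = c^2·r^2 = 1.53e+05. δp/p = √((2·δc/c)² + (2·δr/r)²) = √(0.0280 + 0.0278) = 0.236, so δp = 36300.
Q = p + d − z: δQ = √(δp² + δd² + δz²) = √(1.32e+09 + 2.21e+07 + 2.6e+07) = 36900
Q = 1.05e+05.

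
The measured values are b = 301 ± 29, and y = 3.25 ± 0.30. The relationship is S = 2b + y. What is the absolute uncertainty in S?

58.0

Each term contributes (cᵢ δxᵢ)² to (δS)²:
  (2·δb)² = 3360;  (δy)² = 0.0900
δS = √(3360) = 58.0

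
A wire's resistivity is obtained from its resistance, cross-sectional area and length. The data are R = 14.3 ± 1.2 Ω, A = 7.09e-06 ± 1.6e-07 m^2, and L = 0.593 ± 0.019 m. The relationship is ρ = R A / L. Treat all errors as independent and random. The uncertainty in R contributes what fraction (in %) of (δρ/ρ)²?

82.1%

(δρ/ρ)² = (1·δR/R)² + (1·δA/A)² + (-1·δL/L)²
  R term: (1×0.0839)² = 0.00704
  A term: (1×0.0226)² = 0.000509
  L term: (-1×0.0320)² = 0.00103
Total = 0.00858. Share from R = 0.00704/0.00858 = 0.821.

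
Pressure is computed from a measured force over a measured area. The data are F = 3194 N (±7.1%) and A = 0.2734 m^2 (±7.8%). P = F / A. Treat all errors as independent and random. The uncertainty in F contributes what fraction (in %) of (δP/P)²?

45.3%

(δP/P)² = (1·δF/F)² + (-1·δA/A)²
  F term: (1×0.0710)² = 0.00504
  A term: (-1×0.0780)² = 0.00608
Total = 0.0111. Share from F = 0.00504/0.0111 = 0.453.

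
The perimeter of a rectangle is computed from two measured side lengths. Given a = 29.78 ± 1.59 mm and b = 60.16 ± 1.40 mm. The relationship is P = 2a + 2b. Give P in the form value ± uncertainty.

P is a linear combination, so absolute uncertainties add in quadrature:
  (2·δa)² = 10.1;  (2·δb)² = 7.84
δP = √(18.0) = 4.24 mm
P = 179.9 mm.

179.9 ± 4.24 mm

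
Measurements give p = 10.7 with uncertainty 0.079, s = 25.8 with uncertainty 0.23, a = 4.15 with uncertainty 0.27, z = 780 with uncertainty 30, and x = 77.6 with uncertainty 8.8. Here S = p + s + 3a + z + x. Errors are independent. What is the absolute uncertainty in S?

31.3

For a sum/difference, combine absolute errors in quadrature:
  (δp)² = 0.00624;  (δs)² = 0.0529;  (3·δa)² = 0.656;  (δz)² = 900;  (δx)² = 77.4
δS = √(978) = 31.3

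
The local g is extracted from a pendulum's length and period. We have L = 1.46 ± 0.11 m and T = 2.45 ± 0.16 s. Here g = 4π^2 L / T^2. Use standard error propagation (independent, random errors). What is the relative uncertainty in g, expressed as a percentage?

15.1%

Relative error in a monomial: (δg/g)² = Σ (nᵢ · δxᵢ/xᵢ)².
  (1·δL/L)² = (1×0.0753)² = 0.00568;  (-2·δT/T)² = (-2×0.0653)² = 0.0171
δg/g = √(0.0227) = 0.151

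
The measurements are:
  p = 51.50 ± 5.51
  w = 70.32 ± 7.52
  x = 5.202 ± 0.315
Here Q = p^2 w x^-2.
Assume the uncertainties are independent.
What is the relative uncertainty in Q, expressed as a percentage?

26.8%

Products/powers → add relative errors in quadrature, weighted by exponent:
  (2·δp/p)² = (2×0.107)² = 0.0458;  (1·δw/w)² = (1×0.107)² = 0.0114;  (-2·δx/x)² = (-2×0.0606)² = 0.0147
δQ/Q = √(0.0719) = 0.268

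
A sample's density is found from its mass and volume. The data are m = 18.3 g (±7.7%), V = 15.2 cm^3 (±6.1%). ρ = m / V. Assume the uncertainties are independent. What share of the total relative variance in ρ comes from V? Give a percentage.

(δρ/ρ)² = (1·δm/m)² + (-1·δV/V)²
  m term: (1×0.0770)² = 0.00593
  V term: (-1×0.0610)² = 0.00372
Total = 0.00965. Share from V = 0.00372/0.00965 = 0.386.

38.6%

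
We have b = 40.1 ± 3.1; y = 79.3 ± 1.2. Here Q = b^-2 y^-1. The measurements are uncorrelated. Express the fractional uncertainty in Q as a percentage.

15.5%

Products/powers → add relative errors in quadrature, weighted by exponent:
  (-2·δb/b)² = (-2×0.0773)² = 0.0239;  (-1·δy/y)² = (-1×0.0151)² = 0.000229
δQ/Q = √(0.0241) = 0.155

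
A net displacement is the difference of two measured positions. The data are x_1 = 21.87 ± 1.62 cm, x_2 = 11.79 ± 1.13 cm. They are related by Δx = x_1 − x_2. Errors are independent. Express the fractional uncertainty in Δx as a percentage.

Sums and differences: (δΔx)² = Σ (cᵢ δxᵢ)².
  (δx_1)² = 2.62;  (δx_2)² = 1.28
δΔx = √(3.90) = 1.98 cm
Δx = 10.08 cm, so δΔx/Δx = 1.98/10.08 = 0.196.

19.6%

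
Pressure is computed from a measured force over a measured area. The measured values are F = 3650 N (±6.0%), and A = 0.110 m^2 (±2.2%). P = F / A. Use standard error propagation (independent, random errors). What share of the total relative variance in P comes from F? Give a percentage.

88.1%

(δP/P)² = (1·δF/F)² + (-1·δA/A)²
  F term: (1×0.0600)² = 0.00360
  A term: (-1×0.0220)² = 0.000484
Total = 0.00408. Share from F = 0.00360/0.00408 = 0.881.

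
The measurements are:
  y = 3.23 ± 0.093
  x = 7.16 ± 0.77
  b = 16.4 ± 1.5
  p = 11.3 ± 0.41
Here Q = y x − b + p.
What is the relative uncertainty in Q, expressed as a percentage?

16.7%

Let w = y·x = 23.1. δw/w = √((1·δy/y)² + (1·δx/x)²) = √(0.000829 + 0.0116) = 0.111, so δw = 2.57.
Q = w − b + p: δQ = √(δw² + δb² + δp²) = √(6.63 + 2.25 + 0.168) = 3.01
Q = 18.0, so δQ/Q = 3.01/18.0 = 0.167.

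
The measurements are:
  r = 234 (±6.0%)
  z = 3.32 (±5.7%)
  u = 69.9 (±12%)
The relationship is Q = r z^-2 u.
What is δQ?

Q is a product of powers, so relative uncertainties combine in quadrature:
  (1·δr/r)² = (1×0.0600)² = 0.00360;  (-2·δz/z)² = (-2×0.0570)² = 0.0130;  (1·δu/u)² = (1×0.120)² = 0.0144
δQ/Q = √(0.0310) = 0.176
Q = 1480, so δQ = 0.176 × 1480 = 261.

261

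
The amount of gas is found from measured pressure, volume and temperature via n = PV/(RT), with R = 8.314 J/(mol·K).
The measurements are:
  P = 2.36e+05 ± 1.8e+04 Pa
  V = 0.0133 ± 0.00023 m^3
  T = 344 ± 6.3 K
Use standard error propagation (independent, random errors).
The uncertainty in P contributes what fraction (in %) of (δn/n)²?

90.2%

(δn/n)² = (1·δP/P)² + (1·δV/V)² + (-1·δT/T)²
  P term: (1×0.0763)² = 0.00582
  V term: (1×0.0173)² = 0.000299
  T term: (-1×0.0183)² = 0.000335
Total = 0.00645. Share from P = 0.00582/0.00645 = 0.902.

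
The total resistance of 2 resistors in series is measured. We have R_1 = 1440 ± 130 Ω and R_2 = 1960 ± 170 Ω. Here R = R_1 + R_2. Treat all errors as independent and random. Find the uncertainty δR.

Sums and differences: (δR)² = Σ (cᵢ δxᵢ)².
  (δR_1)² = 16900;  (δR_2)² = 28900
δR = √(45800) = 214 Ω

214 Ω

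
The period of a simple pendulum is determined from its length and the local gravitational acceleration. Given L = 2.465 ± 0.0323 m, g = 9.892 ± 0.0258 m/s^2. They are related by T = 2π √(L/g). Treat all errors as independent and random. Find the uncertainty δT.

T is a product of powers, so relative uncertainties combine in quadrature:
  (½·δL/L)² = (0.5×0.0131)² = 4.29e-05;  (−½·δg/g)² = (-0.5×0.00261)² = 1.7e-06
δT/T = √(4.46e-05) = 0.00668
T = 3.137 s, so δT = 0.00668 × 3.137 = 0.0210 s.

0.0210 s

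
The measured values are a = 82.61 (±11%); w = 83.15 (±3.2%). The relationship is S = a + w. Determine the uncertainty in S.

Sums and differences: (δS)² = Σ (cᵢ δxᵢ)².
  (δa)² = 82.6;  (δw)² = 7.08
δS = √(89.7) = 9.47

9.47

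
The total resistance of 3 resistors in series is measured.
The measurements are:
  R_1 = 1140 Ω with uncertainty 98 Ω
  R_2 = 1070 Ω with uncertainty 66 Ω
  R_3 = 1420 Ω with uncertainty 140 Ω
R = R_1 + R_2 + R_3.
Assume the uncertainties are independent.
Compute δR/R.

0.0505

Absolute uncertainties add in quadrature for a linear combination:
  (δR_1)² = 9600;  (δR_2)² = 4360;  (δR_3)² = 19600
δR = √(33600) = 183 Ω
R = 3630 Ω, so δR/R = 183/3630 = 0.0505.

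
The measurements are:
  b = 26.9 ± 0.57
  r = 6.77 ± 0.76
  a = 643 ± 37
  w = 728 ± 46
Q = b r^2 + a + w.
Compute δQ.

Let p = b·r^2 = 1230. δp/p = √((1·δb/b)² + (2·δr/r)²) = √(0.000449 + 0.0504) = 0.226, so δp = 278.
Q = p + a + w: δQ = √(δp² + δa² + δw²) = √(77300 + 1370 + 2120) = 284

284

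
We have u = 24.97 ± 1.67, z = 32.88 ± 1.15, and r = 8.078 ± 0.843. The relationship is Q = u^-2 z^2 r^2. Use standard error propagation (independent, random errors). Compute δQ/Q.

0.258

Products/powers → add relative errors in quadrature, weighted by exponent:
  (-2·δu/u)² = (-2×0.0669)² = 0.0179;  (2·δz/z)² = (2×0.0350)² = 0.00489;  (2·δr/r)² = (2×0.104)² = 0.0436
δQ/Q = √(0.0663) = 0.258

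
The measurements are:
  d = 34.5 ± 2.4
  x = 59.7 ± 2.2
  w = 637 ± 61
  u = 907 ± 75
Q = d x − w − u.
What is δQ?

Let p = d·x = 2060. δp/p = √((1·δd/d)² + (1·δx/x)²) = √(0.00484 + 0.00136) = 0.0787, so δp = 162.
Q = p − w − u: δQ = √(δp² + δw² + δu²) = √(26300 + 3720 + 5620) = 189

189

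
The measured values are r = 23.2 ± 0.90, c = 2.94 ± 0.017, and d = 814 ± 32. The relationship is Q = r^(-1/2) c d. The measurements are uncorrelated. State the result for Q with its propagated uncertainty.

497 ± 22.0

Since Q is a product/quotient, work with relative uncertainties:
  (−½·δr/r)² = (-0.5×0.0388)² = 0.000376;  (1·δc/c)² = (1×0.00578)² = 3.34e-05;  (1·δd/d)² = (1×0.0393)² = 0.00155
δQ/Q = √(0.00196) = 0.0442
Q = 497, so δQ = 0.0442 × 497 = 22.0.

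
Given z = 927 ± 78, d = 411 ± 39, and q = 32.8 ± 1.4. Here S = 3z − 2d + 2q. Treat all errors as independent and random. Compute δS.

247

Sums and differences: (δS)² = Σ (cᵢ δxᵢ)².
  (3·δz)² = 54800;  (2·δd)² = 6080;  (2·δq)² = 7.84
δS = √(60800) = 247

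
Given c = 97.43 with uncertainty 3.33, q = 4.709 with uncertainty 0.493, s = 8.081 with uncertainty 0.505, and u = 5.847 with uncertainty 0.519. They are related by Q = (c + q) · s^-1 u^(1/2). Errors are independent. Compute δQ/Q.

Let w = c + q = 102.1. δw = √(δc² + δq²) = √(11.1 + 0.243) = 3.37, so δw/w = 0.0330.
Q is then a monomial in w, s, u:
δQ/Q = √((δw/w)² + (-1·δs/s)² + (½·δu/u)²) = √(0.00109 + 0.00391 + 0.00197) = 0.0834

0.0834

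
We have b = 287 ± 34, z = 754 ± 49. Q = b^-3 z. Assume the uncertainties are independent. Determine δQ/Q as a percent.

Since Q is a product/quotient, work with relative uncertainties:
  (-3·δb/b)² = (-3×0.118)² = 0.126;  (1·δz/z)² = (1×0.0650)² = 0.00422
δQ/Q = √(0.131) = 0.361

36.1%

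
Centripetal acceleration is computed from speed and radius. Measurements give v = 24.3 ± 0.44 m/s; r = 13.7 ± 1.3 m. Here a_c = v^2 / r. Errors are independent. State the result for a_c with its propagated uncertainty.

Products/powers → add relative errors in quadrature, weighted by exponent:
  (2·δv/v)² = (2×0.0181)² = 0.00131;  (-1·δr/r)² = (-1×0.0949)² = 0.00900
δa_c/a_c = √(0.0103) = 0.102
a_c = 43.1 m/s^2, so δa_c = 0.102 × 43.1 = 4.38 m/s^2.

43.1 ± 4.38 m/s^2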